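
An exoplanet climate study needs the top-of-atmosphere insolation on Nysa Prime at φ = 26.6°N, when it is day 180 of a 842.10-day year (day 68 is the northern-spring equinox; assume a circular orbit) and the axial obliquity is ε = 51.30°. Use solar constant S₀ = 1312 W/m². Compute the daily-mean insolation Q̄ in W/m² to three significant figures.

Q̄ ≈ 494 W/m²

Solar longitude: λ_s = 360° × (180 − 68)/842.10 = 47.880°.
sin δ = sin 51.30° × sin 47.880° = 0.57888, so δ = +35.372°.
cos H₀ = −tan(+26.6°) tan(+35.372°) = -0.3555, H₀ = 1.9342 rad.
Bracket: H₀ sin φ sin δ + cos φ cos δ sin H₀ = 1.9342×0.44776×0.57888 + 0.89415×0.81541×0.93468 = 0.501343 + 0.681474 = 1.182817.
Q̄ = (S₀/π) × [bracket] = (1312/π) × 1.182817 = 494.0 W/m².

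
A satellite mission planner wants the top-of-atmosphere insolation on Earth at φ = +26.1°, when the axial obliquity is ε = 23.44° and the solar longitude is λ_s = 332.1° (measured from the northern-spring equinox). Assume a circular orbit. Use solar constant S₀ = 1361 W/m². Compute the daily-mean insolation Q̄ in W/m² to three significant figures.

Q̄ ≈ 328 W/m²

Solar declination: sin δ = sin ε · sin λ_s = sin 23.44° × sin 332.1° = -0.18614, so δ = -10.727°.
cos H₀ = −tan(+26.1°) tan(-10.727°) = 0.0928, H₀ = 1.4779 rad.
Bracket: H₀ sin φ sin δ + cos φ cos δ sin H₀ = 1.4779×0.43994×-0.18614 + 0.89803×0.98252×0.99568 = -0.121026 + 0.878521 = 0.757495.
Q̄ = (S₀/π) × [bracket] = (1361/π) × 0.757495 = 328.2 W/m².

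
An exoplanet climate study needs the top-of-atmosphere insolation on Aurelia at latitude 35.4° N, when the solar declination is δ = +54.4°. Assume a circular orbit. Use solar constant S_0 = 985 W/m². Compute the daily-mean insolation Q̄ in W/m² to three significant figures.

Q̄ ≈ 464 W/m²

cos h₀ = −tan(+35.4°) tan(+54.400°) = -0.9926, h₀ = 3.0202 rad.
Bracket: h₀ sin ϕ sin δ + cos ϕ cos δ sin h₀ = 3.0202×0.57928×0.81310 + 0.81513×0.58212×0.12107 = 1.422552 + 0.057448 = 1.480000.
Q̄ = (S_0/π) × [bracket] = (985/π) × 1.480000 = 464.0 W/m².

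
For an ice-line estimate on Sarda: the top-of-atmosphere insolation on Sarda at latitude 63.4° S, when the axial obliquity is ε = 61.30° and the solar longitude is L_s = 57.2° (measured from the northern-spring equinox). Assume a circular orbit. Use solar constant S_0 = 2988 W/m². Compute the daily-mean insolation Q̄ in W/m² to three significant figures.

Solar declination: sin δ = sin ε · sin L_s = sin 61.30° × sin 57.2° = 0.73730, so δ = +47.502°.
cos h₀ = −tan(-63.4°) tan(+47.502°) = 2.1794 ≥ 1 ⇒ polar night, h₀ = 0 and Q̄ = 0.

Q̄ ≈ 0.00 W/m²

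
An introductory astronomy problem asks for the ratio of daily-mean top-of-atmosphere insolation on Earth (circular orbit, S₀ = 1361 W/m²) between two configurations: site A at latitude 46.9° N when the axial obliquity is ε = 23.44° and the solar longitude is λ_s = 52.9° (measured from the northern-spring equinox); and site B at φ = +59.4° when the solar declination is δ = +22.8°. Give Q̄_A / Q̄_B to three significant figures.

Q̄_A / Q̄_B ≈ 0.943

— Configuration A (φ=+46.9°):
Solar declination: sin δ = sin ε · sin λ_s = sin 23.44° × sin 52.9° = 0.31727, so δ = +18.498°.
cos H₀ = −tan(+46.9°) tan(+18.498°) = -0.3575, H₀ = 1.9364 rad.
Bracket: H₀ sin φ sin δ + cos φ cos δ sin H₀ = 1.9364×0.73016×0.31727 + 0.68327×0.94834×0.93391 = 0.448582 + 0.605148 = 1.053730.
Q̄ = (S₀/π) × [bracket] = (1361/π) × 1.053730 = 456.50 W/m².
— Configuration B (φ=+59.4°):
cos H₀ = −tan(+59.4°) tan(+22.800°) = -0.7108, H₀ = 2.3614 rad.
Bracket: H₀ sin φ sin δ + cos φ cos δ sin H₀ = 2.3614×0.86074×0.38752 + 0.50904×0.92186×0.70340 = 0.787654 + 0.330080 = 1.117734.
Q̄ = (S₀/π) × [bracket] = (1361/π) × 1.117734 = 484.22 W/m².
Ratio Q̄_A / Q̄_B = 456.50 / 484.22 = 0.9428.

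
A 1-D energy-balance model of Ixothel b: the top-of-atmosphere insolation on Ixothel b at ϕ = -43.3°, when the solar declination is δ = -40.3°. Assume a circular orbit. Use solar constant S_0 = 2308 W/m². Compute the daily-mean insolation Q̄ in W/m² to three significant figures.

Q̄ ≈ 1.06e+03 W/m²

cos h₀ = −tan(-43.3°) tan(-40.300°) = -0.7992, h₀ = 2.4967 rad.
Bracket: h₀ sin ϕ sin δ + cos ϕ cos δ sin h₀ = 2.4967×-0.68582×-0.64679 + 0.72777×0.76267×0.60110 = 1.107490 + 0.333640 = 1.441130.
Q̄ = (S_0/π) × [bracket] = (2308/π) × 1.441130 = 1059 W/m².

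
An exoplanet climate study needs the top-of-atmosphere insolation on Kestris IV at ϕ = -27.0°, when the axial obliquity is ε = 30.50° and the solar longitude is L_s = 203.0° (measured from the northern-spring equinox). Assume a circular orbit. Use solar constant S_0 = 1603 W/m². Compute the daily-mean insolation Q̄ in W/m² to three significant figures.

Q̄ ≈ 520 W/m²

Solar declination: sin δ = sin ε · sin L_s = sin 30.50° × sin 203.0° = -0.19831, so δ = -11.438°.
cos h₀ = −tan(-27.0°) tan(-11.438°) = -0.1031, h₀ = 1.6741 rad.
Bracket: h₀ sin ϕ sin δ + cos ϕ cos δ sin h₀ = 1.6741×-0.45399×-0.19831 + 0.89101×0.98014×0.99467 = 0.150720 + 0.868660 = 1.019380.
Q̄ = (S_0/π) × [bracket] = (1603/π) × 1.019380 = 520.1 W/m².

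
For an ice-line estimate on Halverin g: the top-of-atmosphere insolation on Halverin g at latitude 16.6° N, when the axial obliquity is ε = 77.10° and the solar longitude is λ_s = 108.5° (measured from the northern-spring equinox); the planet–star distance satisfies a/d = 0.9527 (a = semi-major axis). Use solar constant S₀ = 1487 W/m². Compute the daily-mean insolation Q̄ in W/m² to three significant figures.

Q̄ ≈ 378 W/m²

Solar declination: sin δ = sin ε · sin λ_s = sin 77.10° × sin 108.5° = 0.92439, so δ = +67.576°.
cos H₀ = −tan(+16.6°) tan(+67.576°) = -0.7224, H₀ = 2.3781 rad.
Bracket: H₀ sin φ sin δ + cos φ cos δ sin H₀ = 2.3781×0.28569×0.92439 + 0.95832×0.38145×0.69144 = 0.628030 + 0.252757 = 0.880787.
Inverse-square distance factor (a/d)² = 0.9527² = 0.907637.
Q̄ = (S₀/π) × 0.907637 × [bracket] = (1487/π) × 0.907637 × 0.880787 = 378.4 W/m².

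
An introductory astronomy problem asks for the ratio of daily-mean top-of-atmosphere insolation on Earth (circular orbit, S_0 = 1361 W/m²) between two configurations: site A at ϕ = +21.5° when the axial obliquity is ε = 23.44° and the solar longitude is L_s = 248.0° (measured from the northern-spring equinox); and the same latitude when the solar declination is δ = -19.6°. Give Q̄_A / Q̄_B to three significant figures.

— Configuration A (ϕ=+21.5°):
Solar declination: sin δ = sin ε · sin L_s = sin 23.44° × sin 248.0° = -0.36882, so δ = -21.643°.
cos h₀ = −tan(+21.5°) tan(-21.643°) = 0.1563, h₀ = 1.4139 rad.
Bracket: h₀ sin ϕ sin δ + cos ϕ cos δ sin h₀ = 1.4139×0.36650×-0.36882 + 0.93042×0.92950×0.98771 = -0.191120 + 0.854197 = 0.663077.
Q̄ = (S_0/π) × [bracket] = (1361/π) × 0.663077 = 287.26 W/m².
— Configuration B (ϕ=+21.5°):
cos h₀ = −tan(+21.5°) tan(-19.600°) = 0.1403, h₀ = 1.4301 rad.
Bracket: h₀ sin ϕ sin δ + cos ϕ cos δ sin h₀ = 1.4301×0.36650×-0.33545 + 0.93042×0.94206×0.99011 = -0.175820 + 0.867843 = 0.692023.
Q̄ = (S_0/π) × [bracket] = (1361/π) × 0.692023 = 299.80 W/m².
Ratio Q̄_A / Q̄_B = 287.26 / 299.80 = 0.9582.

Q̄_A / Q̄_B ≈ 0.958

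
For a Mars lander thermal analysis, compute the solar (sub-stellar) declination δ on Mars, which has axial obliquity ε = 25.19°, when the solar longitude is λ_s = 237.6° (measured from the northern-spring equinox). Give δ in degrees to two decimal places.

δ = -21.06°

sin δ = sin ε · sin λ_s = sin 25.19° × sin 237.6° = -0.359364.
δ = arcsin(-0.359364) = -21.06°.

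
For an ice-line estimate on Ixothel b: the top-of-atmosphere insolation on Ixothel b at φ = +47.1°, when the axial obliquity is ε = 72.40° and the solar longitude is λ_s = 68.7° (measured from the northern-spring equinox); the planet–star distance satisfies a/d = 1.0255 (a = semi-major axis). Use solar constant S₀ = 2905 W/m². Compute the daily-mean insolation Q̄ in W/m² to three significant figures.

Solar declination: sin δ = sin ε · sin λ_s = sin 72.40° × sin 68.7° = 0.88808, so δ = +62.633°.
cos H₀ = −tan(+47.1°) tan(+62.633°) = -2.0790 ≤ −1 ⇒ polar day, H₀ = π.
Bracket: H₀ sin φ sin δ + cos φ cos δ sin H₀ = 3.1416×0.73254×0.88808 + 0.68072×0.45969×0.00000 = 2.043781 + 0.000000 = 2.043781.
Inverse-square distance factor (a/d)² = 1.0255² = 1.051650.
Q̄ = (S₀/π) × 1.051650 × [bracket] = (2905/π) × 1.051650 × 2.043781 = 1987 W/m².

Q̄ ≈ 1.99e+03 W/m²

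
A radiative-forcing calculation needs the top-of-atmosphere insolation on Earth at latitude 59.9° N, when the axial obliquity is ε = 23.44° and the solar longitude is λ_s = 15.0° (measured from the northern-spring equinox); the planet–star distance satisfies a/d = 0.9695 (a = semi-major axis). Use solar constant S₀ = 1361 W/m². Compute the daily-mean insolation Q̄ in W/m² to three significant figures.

Solar declination: sin δ = sin ε · sin λ_s = sin 23.44° × sin 15.0° = 0.10296, so δ = +5.909°.
cos H₀ = −tan(+59.9°) tan(+5.909°) = -0.1786, H₀ = 1.7503 rad.
Bracket: H₀ sin φ sin δ + cos φ cos δ sin H₀ = 1.7503×0.86515×0.10296 + 0.50151×0.99469×0.98393 = 0.155909 + 0.490831 = 0.646740.
Inverse-square distance factor (a/d)² = 0.9695² = 0.939930.
Q̄ = (S₀/π) × 0.939930 × [bracket] = (1361/π) × 0.939930 × 0.646740 = 263.4 W/m².

Q̄ ≈ 263 W/m²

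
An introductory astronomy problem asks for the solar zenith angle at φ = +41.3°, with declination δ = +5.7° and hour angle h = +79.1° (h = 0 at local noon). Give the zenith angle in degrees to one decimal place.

θ_z = 78.1°

cos θ_z = sin φ sin δ + cos φ cos δ cos h = 0.065551 + 0.141358 = 0.206909.
θ_z = arccos(0.206909) = 78.1°.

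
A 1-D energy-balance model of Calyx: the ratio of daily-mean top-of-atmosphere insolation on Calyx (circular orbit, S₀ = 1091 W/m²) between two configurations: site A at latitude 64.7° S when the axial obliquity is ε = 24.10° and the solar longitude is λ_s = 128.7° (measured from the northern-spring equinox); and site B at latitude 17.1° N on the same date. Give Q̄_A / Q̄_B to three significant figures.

— Configuration A (φ=-64.7°):
Solar declination: sin δ = sin ε · sin λ_s = sin 24.10° × sin 128.7° = 0.31867, so δ = +18.583°.
cos H₀ = −tan(-64.7°) tan(+18.583°) = 0.7112, H₀ = 0.7795 rad.
Bracket: H₀ sin φ sin δ + cos φ cos δ sin H₀ = 0.7795×-0.90408×0.31867 + 0.42736×0.94786×0.70295 = -0.224576 + 0.284749 = 0.060173.
Q̄ = (S₀/π) × [bracket] = (1091/π) × 0.060173 = 20.897 W/m².
— Configuration B (φ=+17.1°):
cos H₀ = −tan(+17.1°) tan(+18.583°) = -0.1034, H₀ = 1.6744 rad.
Bracket: H₀ sin φ sin δ + cos φ cos δ sin H₀ = 1.6744×0.29404×0.31867 + 0.95579×0.94786×0.99464 = 0.156894 + 0.901099 = 1.057993.
Q̄ = (S₀/π) × [bracket] = (1091/π) × 1.057993 = 367.42 W/m².
Ratio Q̄_A / Q̄_B = 20.897 / 367.42 = 0.05687.

Q̄_A / Q̄_B ≈ 0.0569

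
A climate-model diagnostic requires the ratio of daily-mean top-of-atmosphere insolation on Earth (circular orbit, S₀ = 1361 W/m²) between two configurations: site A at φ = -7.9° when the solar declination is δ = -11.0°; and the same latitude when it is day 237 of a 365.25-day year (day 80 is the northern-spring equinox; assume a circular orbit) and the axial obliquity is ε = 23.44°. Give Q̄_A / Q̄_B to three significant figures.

Q̄_A / Q̄_B ≈ 1.08

— Configuration A (φ=-7.9°):
cos H₀ = −tan(-7.9°) tan(-11.000°) = -0.0270, H₀ = 1.5978 rad.
Bracket: H₀ sin φ sin δ + cos φ cos δ sin H₀ = 1.5978×-0.13744×-0.19081 + 0.99051×0.98163×0.99964 = 0.041902 + 0.971964 = 1.013866.
Q̄ = (S₀/π) × [bracket] = (1361/π) × 1.013866 = 439.23 W/m².
— Configuration B (φ=-7.9°):
Solar longitude: λ_s = 360° × (237 − 80)/365.25 = 154.743°.
sin δ = sin 23.44° × sin 154.743° = 0.16973, so δ = +9.772°.
cos H₀ = −tan(-7.9°) tan(+9.772°) = 0.0239, H₀ = 1.5469 rad.
Bracket: H₀ sin φ sin δ + cos φ cos δ sin H₀ = 1.5469×-0.13744×0.16973 + 0.99051×0.98549×0.99971 = -0.036086 + 0.975855 = 0.939769.
Q̄ = (S₀/π) × [bracket] = (1361/π) × 0.939769 = 407.13 W/m².
Ratio Q̄_A / Q̄_B = 439.23 / 407.13 = 1.079.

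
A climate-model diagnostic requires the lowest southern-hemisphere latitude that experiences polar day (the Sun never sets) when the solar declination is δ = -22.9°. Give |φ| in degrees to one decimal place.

|φ| = 67.1°

Polar day requires cos H₀ = −tan φ tan δ ≤ −1, i.e. tan φ tan δ ≥ 1.
The boundary is |tan φ| · |tan δ| = 1, so |φ| = 90° − |δ| = 90° − 22.9° = 67.1° in the southern hemisphere.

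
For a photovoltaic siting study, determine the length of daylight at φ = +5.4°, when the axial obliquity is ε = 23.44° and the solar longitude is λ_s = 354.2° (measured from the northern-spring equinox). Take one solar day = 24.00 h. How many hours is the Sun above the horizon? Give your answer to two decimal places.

Solar declination: sin δ = sin ε · sin λ_s = sin 23.44° × sin 354.2° = -0.04020, so δ = -2.304°.
cos H₀ = −tan φ · tan δ = −tan(+5.4°) × tan(-2.304°) = 0.0038, so H₀ = 1.5670 rad = 89.78°.
Daylight = 2H₀/(2π) × 24.00 h = (1.5670/π) × 24.00 = 11.97 h.

11.97 h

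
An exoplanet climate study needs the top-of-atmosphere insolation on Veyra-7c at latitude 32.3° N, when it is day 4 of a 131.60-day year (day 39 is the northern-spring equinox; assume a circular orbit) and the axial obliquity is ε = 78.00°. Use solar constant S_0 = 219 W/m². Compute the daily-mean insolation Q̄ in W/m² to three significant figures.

Q̄ ≈ 0.00 W/m²

Solar longitude: L_s = 360° × (4 − 39)/131.60 = -95.745°, i.e. -95.745° + 360° = 264.255°.
sin δ = sin 78.00° × sin 264.255° = -0.97324, so δ = -76.714°.
cos h₀ = −tan(+32.3°) tan(-76.714°) = 2.6772 ≥ 1 ⇒ polar night, h₀ = 0 and Q̄ = 0.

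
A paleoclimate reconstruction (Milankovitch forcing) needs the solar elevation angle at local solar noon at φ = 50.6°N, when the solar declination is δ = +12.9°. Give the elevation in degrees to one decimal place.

At local noon the hour angle is zero, so the zenith angle equals |φ − δ| = |+50.6° − (+12.900°)| = 37.700°.
Elevation = 90° − 37.700° = 52.3°.

52.3°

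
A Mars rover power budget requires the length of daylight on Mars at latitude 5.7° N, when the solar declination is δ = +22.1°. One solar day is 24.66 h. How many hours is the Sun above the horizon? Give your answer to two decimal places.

12.65 h

cos h₀ = −tan ϕ · tan δ = −tan(+5.7°) × tan(+22.100°) = -0.0405, so h₀ = 1.6113 rad = 92.32°.
Daylight = 2h₀/(2π) × 24.66 h = (1.6113/π) × 24.66 = 12.65 h.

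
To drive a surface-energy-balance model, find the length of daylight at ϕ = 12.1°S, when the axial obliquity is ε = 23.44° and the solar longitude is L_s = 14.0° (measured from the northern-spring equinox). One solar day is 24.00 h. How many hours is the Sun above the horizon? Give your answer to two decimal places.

Solar declination: sin δ = sin ε · sin L_s = sin 23.44° × sin 14.0° = 0.09623, so δ = +5.522°.
cos h₀ = −tan ϕ · tan δ = −tan(-12.1°) × tan(+5.522°) = 0.0207, so h₀ = 1.5501 rad = 88.81°.
Daylight = 2h₀/(2π) × 24.00 h = (1.5501/π) × 24.00 = 11.84 h.

11.84 h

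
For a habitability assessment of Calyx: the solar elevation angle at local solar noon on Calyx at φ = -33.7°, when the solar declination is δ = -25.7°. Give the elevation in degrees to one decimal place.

82.0°

At local noon the hour angle is zero, so the zenith angle equals |φ − δ| = |-33.7° − (-25.700°)| = 8.000°.
Elevation = 90° − 8.000° = 82.0°.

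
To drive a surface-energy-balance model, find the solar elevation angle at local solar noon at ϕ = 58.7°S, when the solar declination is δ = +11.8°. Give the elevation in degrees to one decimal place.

At local noon the hour angle is zero, so the zenith angle equals |ϕ − δ| = |-58.7° − (+11.800°)| = 70.500°.
Elevation = 90° − 70.500° = 19.5°.

19.5°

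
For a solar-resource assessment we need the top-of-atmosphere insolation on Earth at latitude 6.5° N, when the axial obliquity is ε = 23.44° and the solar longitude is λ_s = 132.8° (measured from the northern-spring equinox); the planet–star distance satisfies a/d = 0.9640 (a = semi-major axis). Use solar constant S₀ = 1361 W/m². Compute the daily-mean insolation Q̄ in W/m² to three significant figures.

Solar declination: sin δ = sin ε · sin λ_s = sin 23.44° × sin 132.8° = 0.29187, so δ = +16.970°.
cos H₀ = −tan(+6.5°) tan(+16.970°) = -0.0348, H₀ = 1.6056 rad.
Bracket: H₀ sin φ sin δ + cos φ cos δ sin H₀ = 1.6056×0.11320×0.29187 + 0.99357×0.95646×0.99940 = 0.053049 + 0.949740 = 1.002789.
Inverse-square distance factor (a/d)² = 0.9640² = 0.929296.
Q̄ = (S₀/π) × 0.929296 × [bracket] = (1361/π) × 0.929296 × 1.002789 = 403.7 W/m².

Q̄ ≈ 404 W/m²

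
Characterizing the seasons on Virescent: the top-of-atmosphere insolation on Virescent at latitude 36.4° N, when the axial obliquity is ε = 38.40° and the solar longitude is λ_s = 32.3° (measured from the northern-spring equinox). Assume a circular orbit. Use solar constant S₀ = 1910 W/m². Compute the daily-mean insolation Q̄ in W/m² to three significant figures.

Solar declination: sin δ = sin ε · sin λ_s = sin 38.40° × sin 32.3° = 0.33191, so δ = +19.385°.
cos H₀ = −tan(+36.4°) tan(+19.385°) = -0.2594, H₀ = 1.8332 rad.
Bracket: H₀ sin φ sin δ + cos φ cos δ sin H₀ = 1.8332×0.59342×0.33191 + 0.80489×0.94331×0.96577 = 0.361071 + 0.733271 = 1.094342.
Q̄ = (S₀/π) × [bracket] = (1910/π) × 1.094342 = 665.3 W/m².

Q̄ ≈ 665 W/m²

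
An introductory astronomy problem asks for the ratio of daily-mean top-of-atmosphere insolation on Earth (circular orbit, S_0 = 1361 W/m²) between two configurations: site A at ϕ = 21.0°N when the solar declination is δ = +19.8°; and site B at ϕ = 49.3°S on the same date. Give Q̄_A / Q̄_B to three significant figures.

— Configuration A (ϕ=+21.0°):
cos h₀ = −tan(+21.0°) tan(+19.800°) = -0.1382, h₀ = 1.7094 rad.
Bracket: h₀ sin ϕ sin δ + cos ϕ cos δ sin h₀ = 1.7094×0.35837×0.33874 + 0.93358×0.94088×0.99040 = 0.207511 + 0.869954 = 1.077465.
Q̄ = (S_0/π) × [bracket] = (1361/π) × 1.077465 = 466.78 W/m².
— Configuration B (ϕ=-49.3°):
cos h₀ = −tan(-49.3°) tan(+19.800°) = 0.4186, h₀ = 1.1389 rad.
Bracket: h₀ sin ϕ sin δ + cos ϕ cos δ sin h₀ = 1.1389×-0.75813×0.33874 + 0.65210×0.94088×0.90819 = -0.292480 + 0.557218 = 0.264738.
Q̄ = (S_0/π) × [bracket] = (1361/π) × 0.264738 = 114.69 W/m².
Ratio Q̄_A / Q̄_B = 466.78 / 114.69 = 4.070.

Q̄_A / Q̄_B ≈ 4.07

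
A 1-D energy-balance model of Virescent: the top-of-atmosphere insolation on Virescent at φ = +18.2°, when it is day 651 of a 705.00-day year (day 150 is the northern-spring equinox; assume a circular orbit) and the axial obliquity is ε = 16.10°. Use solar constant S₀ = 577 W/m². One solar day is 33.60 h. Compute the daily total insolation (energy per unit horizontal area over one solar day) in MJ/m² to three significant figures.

Solar longitude: λ_s = 360° × (651 − 150)/705.00 = 255.830°.
sin δ = sin 16.10° × sin 255.830° = -0.26888, so δ = -15.597°.
cos H₀ = −tan(+18.2°) tan(-15.597°) = 0.0918, H₀ = 1.4789 rad.
Bracket: H₀ sin φ sin δ + cos φ cos δ sin H₀ = 1.4789×0.31233×-0.26888 + 0.94997×0.96317×0.99578 = -0.124197 + 0.911121 = 0.786924.
Q̄ = (S₀/π) × [bracket] = (577/π) × 0.786924 = 144.53 W/m².
Daily total = Q̄ × 33.60 h × 3600 s/h = 144.53 × 33.60 × 3600 / 10⁶ = 17.48 MJ/m².

17.5 MJ/m²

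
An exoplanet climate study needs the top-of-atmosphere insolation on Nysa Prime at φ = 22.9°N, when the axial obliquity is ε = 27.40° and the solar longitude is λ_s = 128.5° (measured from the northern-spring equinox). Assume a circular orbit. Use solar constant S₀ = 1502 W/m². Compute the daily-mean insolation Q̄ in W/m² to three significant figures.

Solar declination: sin δ = sin ε · sin λ_s = sin 27.40° × sin 128.5° = 0.36016, so δ = +21.110°.
cos H₀ = −tan(+22.9°) tan(+21.110°) = -0.1631, H₀ = 1.7346 rad.
Bracket: H₀ sin φ sin δ + cos φ cos δ sin H₀ = 1.7346×0.38912×0.36016 + 0.92119×0.93289×0.98661 = 0.243096 + 0.847862 = 1.090958.
Q̄ = (S₀/π) × [bracket] = (1502/π) × 1.090958 = 521.6 W/m².

Q̄ ≈ 522 W/m²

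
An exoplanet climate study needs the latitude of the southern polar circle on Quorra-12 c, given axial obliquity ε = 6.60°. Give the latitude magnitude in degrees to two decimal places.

83.40°

The polar circle is the lowest latitude that experiences at least one full rotation of continuous darkness at the northern-summer solstice; it lies at |ϕ| = 90° − ε = 90° − 6.60° = 83.40°.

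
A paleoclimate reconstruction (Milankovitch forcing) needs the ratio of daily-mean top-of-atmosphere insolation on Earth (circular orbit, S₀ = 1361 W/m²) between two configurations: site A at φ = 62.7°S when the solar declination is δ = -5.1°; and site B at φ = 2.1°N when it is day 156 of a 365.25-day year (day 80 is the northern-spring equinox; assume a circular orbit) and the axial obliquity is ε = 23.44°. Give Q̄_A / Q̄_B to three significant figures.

— Configuration A (φ=-62.7°):
cos H₀ = −tan(-62.7°) tan(-5.100°) = -0.1729, H₀ = 1.7446 rad.
Bracket: H₀ sin φ sin δ + cos φ cos δ sin H₀ = 1.7446×-0.88862×-0.08889 + 0.45865×0.99604×0.98494 = 0.137805 + 0.449954 = 0.587759.
Q̄ = (S₀/π) × [bracket] = (1361/π) × 0.587759 = 254.63 W/m².
— Configuration B (φ=+2.1°):
Solar longitude: λ_s = 360° × (156 − 80)/365.25 = 74.908°.
sin δ = sin 23.44° × sin 74.908° = 0.38407, so δ = +22.586°.
cos H₀ = −tan(+2.1°) tan(+22.586°) = -0.0153, H₀ = 1.5860 rad.
Bracket: H₀ sin φ sin δ + cos φ cos δ sin H₀ = 1.5860×0.03664×0.38407 + 0.99933×0.92330×0.99988 = 0.022319 + 0.922571 = 0.944890.
Q̄ = (S₀/π) × [bracket] = (1361/π) × 0.944890 = 409.35 W/m².
Ratio Q̄_A / Q̄_B = 254.63 / 409.35 = 0.6220.

Q̄_A / Q̄_B ≈ 0.622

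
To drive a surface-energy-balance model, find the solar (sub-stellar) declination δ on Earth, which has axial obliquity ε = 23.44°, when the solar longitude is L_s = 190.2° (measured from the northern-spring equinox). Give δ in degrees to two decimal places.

sin δ = sin ε · sin L_s = sin 23.44° × sin 190.2° = -0.070442.
δ = arcsin(-0.070442) = -4.04°.

δ = -4.04°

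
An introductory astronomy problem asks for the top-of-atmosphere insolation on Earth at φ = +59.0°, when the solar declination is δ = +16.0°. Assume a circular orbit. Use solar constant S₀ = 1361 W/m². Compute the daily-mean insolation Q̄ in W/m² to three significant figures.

cos H₀ = −tan(+59.0°) tan(+16.000°) = -0.4772, H₀ = 2.0683 rad.
Bracket: H₀ sin φ sin δ + cos φ cos δ sin H₀ = 2.0683×0.85717×0.27564 + 0.51504×0.96126×0.87878 = 0.488678 + 0.435073 = 0.923751.
Q̄ = (S₀/π) × [bracket] = (1361/π) × 0.923751 = 400.2 W/m².

Q̄ ≈ 400 W/m²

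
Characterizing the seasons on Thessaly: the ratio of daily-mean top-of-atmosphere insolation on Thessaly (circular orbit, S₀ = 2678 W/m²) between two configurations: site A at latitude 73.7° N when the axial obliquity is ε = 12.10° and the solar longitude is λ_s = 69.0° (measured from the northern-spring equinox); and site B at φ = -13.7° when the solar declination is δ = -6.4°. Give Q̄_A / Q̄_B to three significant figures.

Q̄_A / Q̄_B ≈ 0.633

— Configuration A (φ=+73.7°):
Solar declination: sin δ = sin ε · sin λ_s = sin 12.10° × sin 69.0° = 0.19570, so δ = +11.285°.
cos H₀ = −tan(+73.7°) tan(+11.285°) = -0.6824, H₀ = 2.3219 rad.
Bracket: H₀ sin φ sin δ + cos φ cos δ sin H₀ = 2.3219×0.95981×0.19570 + 0.28067×0.98066×0.73096 = 0.436134 + 0.201191 = 0.637325.
Q̄ = (S₀/π) × [bracket] = (2678/π) × 0.637325 = 543.28 W/m².
— Configuration B (φ=-13.7°):
cos H₀ = −tan(-13.7°) tan(-6.400°) = -0.0273, H₀ = 1.5981 rad.
Bracket: H₀ sin φ sin δ + cos φ cos δ sin H₀ = 1.5981×-0.23684×-0.11147 + 0.97155×0.99377×0.99963 = 0.042191 + 0.965140 = 1.007331.
Q̄ = (S₀/π) × [bracket] = (2678/π) × 1.007331 = 858.68 W/m².
Ratio Q̄_A / Q̄_B = 543.28 / 858.68 = 0.6327.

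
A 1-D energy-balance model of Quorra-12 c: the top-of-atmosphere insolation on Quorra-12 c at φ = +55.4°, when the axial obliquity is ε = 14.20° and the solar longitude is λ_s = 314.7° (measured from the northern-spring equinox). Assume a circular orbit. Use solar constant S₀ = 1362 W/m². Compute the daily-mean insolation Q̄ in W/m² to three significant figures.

Solar declination: sin δ = sin ε · sin λ_s = sin 14.20° × sin 314.7° = -0.17436, so δ = -10.042°.
cos H₀ = −tan(+55.4°) tan(-10.042°) = 0.2567, H₀ = 1.3112 rad.
Bracket: H₀ sin φ sin δ + cos φ cos δ sin H₀ = 1.3112×0.82314×-0.17436 + 0.56784×0.98468×0.96649 = -0.188187 + 0.540404 = 0.352217.
Q̄ = (S₀/π) × [bracket] = (1362/π) × 0.352217 = 152.7 W/m².

Q̄ ≈ 153 W/m²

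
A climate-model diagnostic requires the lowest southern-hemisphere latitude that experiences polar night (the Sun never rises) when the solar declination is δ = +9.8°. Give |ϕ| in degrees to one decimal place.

|ϕ| = 80.2°

Polar night requires cos h₀ = −tan ϕ tan δ ≥ 1, i.e. tan ϕ tan δ ≤ −1.
The boundary is |tan ϕ| · |tan δ| = 1, so |ϕ| = 90° − |δ| = 90° − 9.8° = 80.2° in the southern hemisphere.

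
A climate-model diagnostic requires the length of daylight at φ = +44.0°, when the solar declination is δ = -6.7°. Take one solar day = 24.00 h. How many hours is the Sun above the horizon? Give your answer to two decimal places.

cos H₀ = −tan φ · tan δ = −tan(+44.0°) × tan(-6.700°) = 0.1134, so H₀ = 1.4571 rad = 83.49°.
Daylight = 2H₀/(2π) × 24.00 h = (1.4571/π) × 24.00 = 11.13 h.

11.13 h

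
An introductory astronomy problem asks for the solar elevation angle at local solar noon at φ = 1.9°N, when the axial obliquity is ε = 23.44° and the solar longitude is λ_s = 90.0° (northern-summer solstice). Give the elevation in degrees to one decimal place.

68.5°

Solar declination: sin δ = sin ε · sin λ_s = sin 23.44° × sin 90.0° = 0.39779, so δ = +23.440°.
At local noon the hour angle is zero, so the zenith angle equals |φ − δ| = |+1.9° − (+23.440°)| = 21.540°.
Elevation = 90° − 21.540° = 68.5°.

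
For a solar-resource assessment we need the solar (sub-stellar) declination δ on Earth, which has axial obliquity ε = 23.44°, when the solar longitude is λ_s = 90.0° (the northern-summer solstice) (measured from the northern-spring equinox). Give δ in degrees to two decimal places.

sin δ = sin ε · sin λ_s = sin 23.44° × sin 90.0° = 0.397789.
δ = arcsin(0.397789) = +23.44°.

δ = +23.44°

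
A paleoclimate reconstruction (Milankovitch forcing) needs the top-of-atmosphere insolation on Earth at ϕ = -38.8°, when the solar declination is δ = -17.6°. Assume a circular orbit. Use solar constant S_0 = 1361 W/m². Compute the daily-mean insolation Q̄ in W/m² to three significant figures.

cos h₀ = −tan(-38.8°) tan(-17.600°) = -0.2551, h₀ = 1.8287 rad.
Bracket: h₀ sin ϕ sin δ + cos ϕ cos δ sin h₀ = 1.8287×-0.62660×-0.30237 + 0.77934×0.95319×0.96693 = 0.346475 + 0.718293 = 1.064768.
Q̄ = (S_0/π) × [bracket] = (1361/π) × 1.064768 = 461.3 W/m².

Q̄ ≈ 461 W/m²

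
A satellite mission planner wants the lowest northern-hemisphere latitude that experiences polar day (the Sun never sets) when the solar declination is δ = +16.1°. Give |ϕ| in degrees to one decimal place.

Polar day requires cos h₀ = −tan ϕ tan δ ≤ −1, i.e. tan ϕ tan δ ≥ 1.
The boundary is |tan ϕ| · |tan δ| = 1, so |ϕ| = 90° − |δ| = 90° − 16.1° = 73.9° in the northern hemisphere.

|ϕ| = 73.9°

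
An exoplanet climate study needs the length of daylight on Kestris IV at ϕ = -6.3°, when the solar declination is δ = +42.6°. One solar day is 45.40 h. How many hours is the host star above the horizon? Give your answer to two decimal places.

cos h₀ = −tan ϕ · tan δ = −tan(-6.3°) × tan(+42.600°) = 0.1015, so h₀ = 1.4691 rad = 84.17°.
Daylight = 2h₀/(2π) × 45.40 h = (1.4691/π) × 45.40 = 21.23 h.

21.23 h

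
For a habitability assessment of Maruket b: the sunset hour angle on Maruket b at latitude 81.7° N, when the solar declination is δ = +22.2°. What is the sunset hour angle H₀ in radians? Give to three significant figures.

H₀ = 3.14 rad

Sunrise equation: cos H₀ = −tan φ · tan δ = -2.7974 ≤ −1, so the host star never sets (polar day) and H₀ = π.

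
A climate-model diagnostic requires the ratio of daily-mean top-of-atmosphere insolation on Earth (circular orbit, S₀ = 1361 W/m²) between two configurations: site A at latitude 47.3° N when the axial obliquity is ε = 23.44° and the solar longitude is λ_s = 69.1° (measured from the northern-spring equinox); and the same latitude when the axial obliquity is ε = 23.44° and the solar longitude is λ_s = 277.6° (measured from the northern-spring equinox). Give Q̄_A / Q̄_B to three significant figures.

Q̄_A / Q̄_B ≈ 4.73

— Configuration A (φ=+47.3°):
Solar declination: sin δ = sin ε · sin λ_s = sin 23.44° × sin 69.1° = 0.37162, so δ = +21.815°.
cos H₀ = −tan(+47.3°) tan(+21.815°) = -0.4338, H₀ = 2.0195 rad.
Bracket: H₀ sin φ sin δ + cos φ cos δ sin H₀ = 2.0195×0.73491×0.37162 + 0.67816×0.92839×0.90102 = 0.551540 + 0.567279 = 1.118819.
Q̄ = (S₀/π) × [bracket] = (1361/π) × 1.118819 = 484.69 W/m².
— Configuration B (φ=+47.3°):
Solar declination: sin δ = sin ε · sin λ_s = sin 23.44° × sin 277.6° = -0.39429, so δ = -23.222°.
cos H₀ = −tan(+47.3°) tan(-23.222°) = 0.4650, H₀ = 1.0872 rad.
Bracket: H₀ sin φ sin δ + cos φ cos δ sin H₀ = 1.0872×0.73491×-0.39429 + 0.67816×0.91898×0.88533 = -0.315035 + 0.551751 = 0.236716.
Q̄ = (S₀/π) × [bracket] = (1361/π) × 0.236716 = 102.55 W/m².
Ratio Q̄_A / Q̄_B = 484.69 / 102.55 = 4.726.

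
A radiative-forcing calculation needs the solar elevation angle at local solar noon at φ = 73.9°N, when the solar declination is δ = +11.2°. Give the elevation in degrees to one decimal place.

At local noon the hour angle is zero, so the zenith angle equals |φ − δ| = |+73.9° − (+11.200°)| = 62.700°.
Elevation = 90° − 62.700° = 27.3°.

27.3°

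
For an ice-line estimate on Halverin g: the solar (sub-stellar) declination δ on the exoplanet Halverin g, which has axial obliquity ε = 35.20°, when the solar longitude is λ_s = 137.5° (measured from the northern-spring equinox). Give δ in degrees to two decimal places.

sin δ = sin ε · sin λ_s = sin 35.20° × sin 137.5° = 0.389432.
δ = arcsin(0.389432) = +22.92°.

δ = +22.92°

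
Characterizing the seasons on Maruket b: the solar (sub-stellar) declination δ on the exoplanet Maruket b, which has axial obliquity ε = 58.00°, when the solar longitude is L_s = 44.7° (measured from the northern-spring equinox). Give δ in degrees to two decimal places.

sin δ = sin ε · sin L_s = sin 58.00° × sin 44.7° = 0.596513.
δ = arcsin(0.596513) = +36.62°.

δ = +36.62°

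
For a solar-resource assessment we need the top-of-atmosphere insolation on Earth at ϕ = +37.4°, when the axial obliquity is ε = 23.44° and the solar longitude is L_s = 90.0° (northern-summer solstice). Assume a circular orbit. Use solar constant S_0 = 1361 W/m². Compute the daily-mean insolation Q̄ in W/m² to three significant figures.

Q̄ ≈ 498 W/m²

Solar declination: sin δ = sin ε · sin L_s = sin 23.44° × sin 90.0° = 0.39779, so δ = +23.440°.
cos h₀ = −tan(+37.4°) tan(+23.440°) = -0.3315, h₀ = 1.9087 rad.
Bracket: h₀ sin ϕ sin δ + cos ϕ cos δ sin h₀ = 1.9087×0.60738×0.39779 + 0.79441×0.91748×0.94346 = 0.461160 + 0.687646 = 1.148806.
Q̄ = (S_0/π) × [bracket] = (1361/π) × 1.148806 = 497.7 W/m².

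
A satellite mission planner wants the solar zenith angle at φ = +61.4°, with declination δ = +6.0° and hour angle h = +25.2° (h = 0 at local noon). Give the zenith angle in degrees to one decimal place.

θ_z = 58.5°

cos θ_z = sin φ sin δ + cos φ cos δ cos h = 0.091774 + 0.430761 = 0.522535.
θ_z = arccos(0.522535) = 58.5°.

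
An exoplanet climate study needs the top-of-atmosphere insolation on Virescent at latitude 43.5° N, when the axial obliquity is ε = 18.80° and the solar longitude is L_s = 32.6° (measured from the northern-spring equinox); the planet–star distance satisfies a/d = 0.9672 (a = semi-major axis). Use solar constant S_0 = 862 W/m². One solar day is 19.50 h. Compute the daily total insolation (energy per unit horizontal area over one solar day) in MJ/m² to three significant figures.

16.4 MJ/m²

Solar declination: sin δ = sin ε · sin L_s = sin 18.80° × sin 32.6° = 0.17363, so δ = +9.999°.
cos h₀ = −tan(+43.5°) tan(+9.999°) = -0.1673, h₀ = 1.7389 rad.
Bracket: h₀ sin ϕ sin δ + cos ϕ cos δ sin h₀ = 1.7389×0.68835×0.17363 + 0.72537×0.98481×0.98590 = 0.207830 + 0.704279 = 0.912109.
Inverse-square distance factor (a/d)² = 0.9672² = 0.935476.
Q̄ = (S_0/π) × 0.935476 × [bracket] = (862/π) × 0.935476 × 0.912109 = 234.12 W/m².
Daily total = Q̄ × 19.50 h × 3600 s/h = 234.12 × 19.50 × 3600 / 10⁶ = 16.44 MJ/m².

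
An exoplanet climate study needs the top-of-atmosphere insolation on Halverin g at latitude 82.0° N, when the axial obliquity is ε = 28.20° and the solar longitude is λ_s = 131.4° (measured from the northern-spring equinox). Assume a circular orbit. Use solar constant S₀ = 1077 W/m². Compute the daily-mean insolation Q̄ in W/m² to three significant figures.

Q̄ ≈ 378 W/m²

Solar declination: sin δ = sin ε · sin λ_s = sin 28.20° × sin 131.4° = 0.35447, so δ = +20.761°.
cos H₀ = −tan(+82.0°) tan(+20.761°) = -2.6973 ≤ −1 ⇒ polar day, H₀ = π.
Bracket: H₀ sin φ sin δ + cos φ cos δ sin H₀ = 3.1416×0.99027×0.35447 + 0.13917×0.93507×0.00000 = 1.102768 + 0.000000 = 1.102768.
Q̄ = (S₀/π) × [bracket] = (1077/π) × 1.102768 = 378.1 W/m².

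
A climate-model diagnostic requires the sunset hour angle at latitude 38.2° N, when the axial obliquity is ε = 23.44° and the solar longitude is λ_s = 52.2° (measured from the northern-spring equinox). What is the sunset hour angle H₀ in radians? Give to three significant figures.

Solar declination: sin δ = sin ε · sin λ_s = sin 23.44° × sin 52.2° = 0.31431, so δ = +18.319°.
cos H₀ = −tan φ · tan δ = −tan(+38.2°) × tan(+18.319°) = -0.2605, so H₀ = 1.8344 rad = 105.10°.

H₀ = 1.83 rad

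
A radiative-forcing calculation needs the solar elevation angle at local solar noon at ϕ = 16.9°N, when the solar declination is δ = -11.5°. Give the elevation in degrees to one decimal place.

61.6°

At local noon the hour angle is zero, so the zenith angle equals |ϕ − δ| = |+16.9° − (-11.500°)| = 28.400°.
Elevation = 90° − 28.400° = 61.6°.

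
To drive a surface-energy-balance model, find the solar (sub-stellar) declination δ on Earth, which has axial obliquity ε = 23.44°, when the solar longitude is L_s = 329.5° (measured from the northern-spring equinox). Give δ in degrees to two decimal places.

sin δ = sin ε · sin L_s = sin 23.44° × sin 329.5° = -0.201893.
δ = arcsin(-0.201893) = -11.65°.

δ = -11.65°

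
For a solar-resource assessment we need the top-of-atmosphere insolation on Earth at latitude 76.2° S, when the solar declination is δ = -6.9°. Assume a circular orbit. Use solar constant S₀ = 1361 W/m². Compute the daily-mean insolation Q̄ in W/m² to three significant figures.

cos H₀ = −tan(-76.2°) tan(-6.900°) = -0.4927, H₀ = 2.0860 rad.
Bracket: H₀ sin φ sin δ + cos φ cos δ sin H₀ = 2.0860×-0.97113×-0.12014 + 0.23853×0.99276×0.87021 = 0.243377 + 0.206068 = 0.449445.
Q̄ = (S₀/π) × [bracket] = (1361/π) × 0.449445 = 194.7 W/m².

Q̄ ≈ 195 W/m²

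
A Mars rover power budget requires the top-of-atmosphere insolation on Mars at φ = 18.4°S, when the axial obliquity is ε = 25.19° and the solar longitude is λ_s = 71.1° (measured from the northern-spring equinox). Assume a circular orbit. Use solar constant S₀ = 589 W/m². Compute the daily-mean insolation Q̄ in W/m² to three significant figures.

Solar declination: sin δ = sin ε · sin λ_s = sin 25.19° × sin 71.1° = 0.40267, so δ = +23.745°.
cos H₀ = −tan(-18.4°) tan(+23.745°) = 0.1463, H₀ = 1.4239 rad.
Bracket: H₀ sin φ sin δ + cos φ cos δ sin H₀ = 1.4239×-0.31565×0.40267 + 0.94888×0.91534×0.98923 = -0.180982 + 0.859194 = 0.678212.
Q̄ = (S₀/π) × [bracket] = (589/π) × 0.678212 = 127.2 W/m².

Q̄ ≈ 127 W/m²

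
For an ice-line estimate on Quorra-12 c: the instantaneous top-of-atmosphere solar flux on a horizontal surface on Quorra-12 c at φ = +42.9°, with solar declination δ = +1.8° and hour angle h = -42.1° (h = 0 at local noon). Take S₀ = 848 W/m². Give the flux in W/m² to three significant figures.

cos θ_z = sin φ sin δ + cos φ cos δ cos h = 0.021382 + 0.543261 = 0.564643.
Flux = S₀ · cos θ_z = 848 × 0.564643 = 478.8 W/m².

479 W/m²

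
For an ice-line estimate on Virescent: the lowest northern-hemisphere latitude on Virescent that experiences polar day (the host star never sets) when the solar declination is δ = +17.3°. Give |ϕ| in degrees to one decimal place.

|ϕ| = 72.7°

Polar day requires cos h₀ = −tan ϕ tan δ ≤ −1, i.e. tan ϕ tan δ ≥ 1.
The boundary is |tan ϕ| · |tan δ| = 1, so |ϕ| = 90° − |δ| = 90° − 17.3° = 72.7° in the northern hemisphere.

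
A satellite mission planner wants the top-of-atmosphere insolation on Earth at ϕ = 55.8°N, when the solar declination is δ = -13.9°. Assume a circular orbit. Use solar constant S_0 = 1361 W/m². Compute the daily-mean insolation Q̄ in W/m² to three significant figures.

Q̄ ≈ 117 W/m²

cos h₀ = −tan(+55.8°) tan(-13.900°) = 0.3641, h₀ = 1.1981 rad.
Bracket: h₀ sin ϕ sin δ + cos ϕ cos δ sin h₀ = 1.1981×0.82708×-0.24023 + 0.56208×0.97072×0.93134 = -0.238050 + 0.508160 = 0.270110.
Q̄ = (S_0/π) × [bracket] = (1361/π) × 0.270110 = 117.0 W/m².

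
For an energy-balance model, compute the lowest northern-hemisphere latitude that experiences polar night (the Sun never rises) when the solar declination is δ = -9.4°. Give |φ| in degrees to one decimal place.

|φ| = 80.6°

Polar night requires cos H₀ = −tan φ tan δ ≥ 1, i.e. tan φ tan δ ≤ −1.
The boundary is |tan φ| · |tan δ| = 1, so |φ| = 90° − |δ| = 90° − 9.4° = 80.6° in the northern hemisphere.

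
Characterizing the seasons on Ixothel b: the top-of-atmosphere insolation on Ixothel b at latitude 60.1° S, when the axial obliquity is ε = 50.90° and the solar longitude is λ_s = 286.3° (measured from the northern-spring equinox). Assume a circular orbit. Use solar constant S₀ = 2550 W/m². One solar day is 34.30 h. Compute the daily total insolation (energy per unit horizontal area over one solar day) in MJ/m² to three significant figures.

Solar declination: sin δ = sin ε · sin λ_s = sin 50.90° × sin 286.3° = -0.74485, so δ = -48.147°.
cos H₀ = −tan(-60.1°) tan(-48.147°) = -1.9414 ≤ −1 ⇒ polar day, H₀ = π.
Bracket: H₀ sin φ sin δ + cos φ cos δ sin H₀ = 3.1416×-0.86690×-0.74485 + 0.49849×0.66723×0.00000 = 2.028564 + 0.000000 = 2.028564.
Q̄ = (S₀/π) × [bracket] = (2550/π) × 2.028564 = 1646.6 W/m².
Daily total = Q̄ × 34.30 h × 3600 s/h = 1646.6 × 34.30 × 3600 / 10⁶ = 203.3 MJ/m².

203 MJ/m²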